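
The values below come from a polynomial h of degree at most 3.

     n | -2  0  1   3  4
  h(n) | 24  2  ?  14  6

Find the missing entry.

The 4 known points determine the degree-3 polynomial uniquely.
Write h(n) = an^3 + bn^2 + cn + d. Substituting each data point gives a linear system:
  -8a + 4b - 2c + d = 24
  d = 2
  27a + 9b + 3c + d = 14
  64a + 16b + 4c + d = 6
Solving the system yields a = -1, b = 4, c = 1, d = 2.
So h(n) = -n^3 + 4n^2 + n + 2.
Then h(1) = 6.

6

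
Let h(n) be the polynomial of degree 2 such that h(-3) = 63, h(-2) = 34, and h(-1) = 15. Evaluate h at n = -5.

151

Write h(n) = an^2 + bn + c. Substituting each data point gives a linear system:
  9a - 3b + c = 63
  4a - 2b + c = 34
  a - b + c = 15
Solving the system yields a = 5, b = -4, c = 6.
So h(n) = 5n^2 - 4n + 6.
Then h(-5) = 151.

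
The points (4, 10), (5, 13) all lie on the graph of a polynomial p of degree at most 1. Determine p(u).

p(u) = 3u - 2

Write p(u) = au + b. Substituting each data point gives a linear system:
  4a + b = 10
  5a + b = 13
Solving the system yields a = 3, b = -2.
So p(u) = 3u - 2.
Check: p(4) = 10. ✓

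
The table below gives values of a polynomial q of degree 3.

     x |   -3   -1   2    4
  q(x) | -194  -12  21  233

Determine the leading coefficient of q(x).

Write q(x) = ax^3 + bx^2 + cx + d. Substituting each data point gives a linear system:
  -27a + 9b - 3c + d = -194
  -a + b - c + d = -12
  8a + 4b + 2c + d = 21
  64a + 16b + 4c + d = 233
Solving the system yields a = 5, b = -6, c = 2, d = 1.
So q(x) = 5x³ - 6x² + 2x + 1.
The leading coefficient is 5.

5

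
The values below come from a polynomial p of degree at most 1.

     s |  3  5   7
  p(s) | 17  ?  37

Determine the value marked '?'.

The 2 known points determine the degree-1 polynomial uniquely.
Write p(s) = as + b. Substituting each data point gives a linear system:
  3a + b = 17
  7a + b = 37
Solving the system yields a = 5, b = 2.
So p(s) = 5s + 2.
Then p(5) = 27.

27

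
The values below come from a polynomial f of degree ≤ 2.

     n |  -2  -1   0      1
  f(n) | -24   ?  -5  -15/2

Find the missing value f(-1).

-21/2

On equispaced nodes a degree-2 polynomial has vanishing third forward difference, so
  - f(-2) + 3·f(-1) - 3·f(0) + f(1) = 0.
Substituting the known values and solving for f(-1):
  3·f(-1) = -63/2
  f(-1) = -21/2.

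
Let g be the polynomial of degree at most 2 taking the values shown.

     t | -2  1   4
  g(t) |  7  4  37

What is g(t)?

Using the Lagrange interpolation formula with nodes -2, 1, 4:
  L_0(t) = (t - 1)(t - 4) / 18
  L_1(t) = (t + 2)(t - 4) / -9
  L_2(t) = (t + 2)(t - 1) / 18
Then g(t) = 7·L_0(t) + 4·L_1(t) + 37·L_2(t).
Expanding and collecting terms gives g(t) = 2t^2 + t + 1.
Check: g(-2) = 7. ✓

g(t) = 2t^2 + t + 1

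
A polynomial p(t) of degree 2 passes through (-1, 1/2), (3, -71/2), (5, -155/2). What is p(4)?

Write p(t) = at^2 + bt + c. Substituting each data point gives a linear system:
  a - b + c = 1/2
  9a + 3b + c = -71/2
  25a + 5b + c = -155/2
Solving the system yields a = -2, b = -5, c = -5/2.
So p(t) = -2t² - 5t - 5/2.
Then p(4) = -109/2.

-109/2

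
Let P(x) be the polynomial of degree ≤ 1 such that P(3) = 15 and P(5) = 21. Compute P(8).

Using the Lagrange interpolation formula with nodes 3, 5:
  L_0(x) = (x - 5) / -2
  L_1(x) = (x - 3) / 2
Then P(x) = 15·L_0(x) + 21·L_1(x).
Expanding and collecting terms gives P(x) = 3x + 6.
Evaluating at x = 8: P(8) = 30.

30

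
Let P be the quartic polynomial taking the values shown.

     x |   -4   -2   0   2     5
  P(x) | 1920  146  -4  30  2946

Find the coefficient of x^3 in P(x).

-6

Write P(x) = ax^4 + bx^3 + cx^2 + dx + e. Substituting each data point gives a linear system:
  256a - 64b + 16c - 4d + e = 1920
  16a - 8b + 4c - 2d + e = 146
  e = -4
  16a + 8b + 4c + 2d + e = 30
  625a + 125b + 25c + 5d + e = 2946
Solving the system yields a = 6, b = -6, c = -1, d = -5, e = -4.
So P(x) = 6x^4 - 6x^3 - x^2 - 5x - 4.
The coefficient of x^3 is -6.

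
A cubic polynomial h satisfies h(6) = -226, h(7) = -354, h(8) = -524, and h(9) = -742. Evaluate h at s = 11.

Using the Lagrange interpolation formula with nodes 6, 7, 8, 9:
  L_0(s) = (s - 7)(s - 8)(s - 9) / -6
  L_1(s) = (s - 6)(s - 8)(s - 9) / 2
  L_2(s) = (s - 6)(s - 7)(s - 9) / -2
  L_3(s) = (s - 6)(s - 7)(s - 8) / 6
Then h(s) = -226·L_0(s) - 354·L_1(s) - 524·L_2(s) - 742·L_3(s).
Expanding and collecting terms gives h(s) = -s^3 - s - 4.
Evaluating at s = 11: h(11) = -1346.

-1346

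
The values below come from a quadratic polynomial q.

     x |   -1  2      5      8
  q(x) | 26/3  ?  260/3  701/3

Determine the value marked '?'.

35/3

The 3 known points determine the degree-2 polynomial uniquely.
Write q(x) = ax^2 + bx + c. Substituting each data point gives a linear system:
  a - b + c = 26/3
  25a + 5b + c = 260/3
  64a + 8b + c = 701/3
Solving the system yields a = 4, b = -3, c = 5/3.
So q(x) = 4x^2 - 3x + 5/3.
Then q(2) = 35/3.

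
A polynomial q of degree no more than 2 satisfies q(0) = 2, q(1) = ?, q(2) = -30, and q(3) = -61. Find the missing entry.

The 3 known points determine the degree-2 polynomial uniquely.
Write q(s) = as^2 + bs + c. Substituting each data point gives a linear system:
  c = 2
  4a + 2b + c = -30
  9a + 3b + c = -61
Solving the system yields a = -5, b = -6, c = 2.
So q(s) = -5s^2 - 6s + 2.
Then q(1) = -9.

-9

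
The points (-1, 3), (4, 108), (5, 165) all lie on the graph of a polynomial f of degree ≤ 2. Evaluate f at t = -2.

Using the Lagrange interpolation formula with nodes -1, 4, 5:
  L_0(t) = (t - 4)(t - 5) / 30
  L_1(t) = (t + 1)(t - 5) / -5
  L_2(t) = (t + 1)(t - 4) / 6
Then f(t) = 3·L_0(t) + 108·L_1(t) + 165·L_2(t).
Expanding and collecting terms gives f(t) = 6t^2 + 3t.
Evaluating at t = -2: f(-2) = 18.

18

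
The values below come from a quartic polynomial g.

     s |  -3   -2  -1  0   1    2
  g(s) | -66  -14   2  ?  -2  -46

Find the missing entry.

6

The 5 known points determine the degree-4 polynomial uniquely.
Write g(s) = as^4 + bs^3 + cs^2 + ds + e. Substituting each data point gives a linear system:
  81a - 27b + 9c - 3d + e = -66
  16a - 8b + 4c - 2d + e = -14
  a - b + c - d + e = 2
  a + b + c + d + e = -2
  16a + 8b + 4c + 2d + e = -46
Solving the system yields a = -1, b = -2, c = -5, d = 0, e = 6.
So g(s) = -s^4 - 2s^3 - 5s^2 + 6.
Then g(0) = 6.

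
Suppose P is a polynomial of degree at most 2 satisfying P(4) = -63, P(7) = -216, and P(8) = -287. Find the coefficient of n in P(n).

Write P(n) = an^2 + bn + c. Substituting each data point gives a linear system:
  16a + 4b + c = -63
  49a + 7b + c = -216
  64a + 8b + c = -287
Solving the system yields a = -5, b = 4, c = 1.
So P(n) = -5n² + 4n + 1.
The coefficient of n is 4.

4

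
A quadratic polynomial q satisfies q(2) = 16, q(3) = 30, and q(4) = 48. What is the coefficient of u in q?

4

Write q(u) = au^2 + bu + c. Substituting each data point gives a linear system:
  4a + 2b + c = 16
  9a + 3b + c = 30
  16a + 4b + c = 48
Solving the system yields a = 2, b = 4, c = 0.
So q(u) = 2u² + 4u.
The coefficient of u is 4.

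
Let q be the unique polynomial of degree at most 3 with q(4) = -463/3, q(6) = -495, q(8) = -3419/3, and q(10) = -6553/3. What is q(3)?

-68

Using the Lagrange interpolation formula with nodes 4, 6, 8, 10:
  L_0(u) = (u - 6)(u - 8)(u - 10) / -48
  L_1(u) = (u - 4)(u - 8)(u - 10) / 16
  L_2(u) = (u - 4)(u - 6)(u - 10) / -16
  L_3(u) = (u - 4)(u - 6)(u - 8) / 48
Then q(u) = -463/3·L_0(u) - 495·L_1(u) - 3419/3·L_2(u) - 6553/3·L_3(u).
Expanding and collecting terms gives q(u) = -2u³ - 2u² + (5/3)u - 1.
Evaluating at u = 3: q(3) = -68.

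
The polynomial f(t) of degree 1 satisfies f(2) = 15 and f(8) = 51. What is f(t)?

f(t) = 6t + 3

Using the Lagrange interpolation formula with nodes 2, 8:
  L_0(t) = (t - 8) / -6
  L_1(t) = (t - 2) / 6
Then f(t) = 15·L_0(t) + 51·L_1(t).
Expanding and collecting terms gives f(t) = 6t + 3.
Check: f(8) = 51. ✓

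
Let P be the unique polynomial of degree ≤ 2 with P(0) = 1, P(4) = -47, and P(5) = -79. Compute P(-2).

Write P(t) = at^2 + bt + c. Substituting each data point gives a linear system:
  c = 1
  16a + 4b + c = -47
  25a + 5b + c = -79
Solving the system yields a = -4, b = 4, c = 1.
So P(t) = -4t^2 + 4t + 1.
Then P(-2) = -23.

-23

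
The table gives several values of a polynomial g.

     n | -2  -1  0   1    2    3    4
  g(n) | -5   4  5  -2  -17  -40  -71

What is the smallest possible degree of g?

2

Forward differences of the values at n = -2, -1, 0, 1, 2, 3, 4:
  g  : -5  4  5  -2  -17  -40  -71
  Δ  : 9  1  -7  -15  -23  -31
  Δ^2: -8  -8  -8  -8  -8
  Δ^3: 0  0  0  0
  Δ^4: 0  0  0
  Δ^5: 0  0
  Δ^6: 0
The second differences are constant (-8) and nonzero, while all higher differences vanish, so the minimal degree is 2.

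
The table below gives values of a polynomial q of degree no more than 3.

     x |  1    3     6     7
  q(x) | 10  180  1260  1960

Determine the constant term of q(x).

Write q(x) = ax^3 + bx^2 + cx + d. Substituting each data point gives a linear system:
  a + b + c + d = 10
  27a + 9b + 3c + d = 180
  216a + 36b + 6c + d = 1260
  343a + 49b + 7c + d = 1960
Solving the system yields a = 5, b = 5, c = 0, d = 0.
So q(x) = 5x^3 + 5x^2.
The constant term is 0.

0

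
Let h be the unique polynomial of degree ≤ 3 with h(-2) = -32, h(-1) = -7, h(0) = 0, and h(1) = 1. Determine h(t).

Write h(t) = at^3 + bt^2 + ct + d. Substituting each data point gives a linear system:
  -8a + 4b - 2c + d = -32
  -a + b - c + d = -7
  d = 0
  a + b + c + d = 1
Solving the system yields a = 2, b = -3, c = 2, d = 0.
So h(t) = 2t^3 - 3t^2 + 2t.
Check: h(-2) = -32. ✓

h(t) = 2t^3 - 3t^2 + 2t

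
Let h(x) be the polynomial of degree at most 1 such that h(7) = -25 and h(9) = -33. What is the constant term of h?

Write h(x) = ax + b. Substituting each data point gives a linear system:
  7a + b = -25
  9a + b = -33
Solving the system yields a = -4, b = 3.
So h(x) = -4x + 3.
The constant term is 3.

3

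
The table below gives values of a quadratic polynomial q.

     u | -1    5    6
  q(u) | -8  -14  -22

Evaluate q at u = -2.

Write q(u) = au^2 + bu + c. Substituting each data point gives a linear system:
  a - b + c = -8
  25a + 5b + c = -14
  36a + 6b + c = -22
Solving the system yields a = -1, b = 3, c = -4.
So q(u) = -u² + 3u - 4.
Then q(-2) = -14.

-14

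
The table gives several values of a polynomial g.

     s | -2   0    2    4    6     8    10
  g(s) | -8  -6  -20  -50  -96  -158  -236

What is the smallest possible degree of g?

2

Forward differences of the values at s = -2, 0, 2, 4, 6, 8, 10:
  g  : -8  -6  -20  -50  -96  -158  -236
  Δ  : 2  -14  -30  -46  -62  -78
  Δ^2: -16  -16  -16  -16  -16
  Δ^3: 0  0  0  0
  Δ^4: 0  0  0
  Δ^5: 0  0
  Δ^6: 0
The second differences are constant (-16) and nonzero, while all higher differences vanish, so the minimal degree is 2.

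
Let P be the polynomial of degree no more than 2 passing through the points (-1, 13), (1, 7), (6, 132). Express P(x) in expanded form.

P(x) = 4x^2 - 3x + 6

Write P(x) = ax^2 + bx + c. Substituting each data point gives a linear system:
  a - b + c = 13
  a + b + c = 7
  36a + 6b + c = 132
Solving the system yields a = 4, b = -3, c = 6.
So P(x) = 4x^2 - 3x + 6.
Check: P(6) = 132. ✓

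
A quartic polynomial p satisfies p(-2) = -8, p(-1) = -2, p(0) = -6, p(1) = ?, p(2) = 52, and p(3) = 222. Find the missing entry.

On equispaced nodes a degree-4 polynomial has vanishing fifth forward difference, so
  - p(-2) + 5·p(-1) - 10·p(0) + 10·p(1) - 5·p(2) + p(3) = 0.
Substituting the known values and solving for p(1):
  10·p(1) = -20
  p(1) = -2.

-2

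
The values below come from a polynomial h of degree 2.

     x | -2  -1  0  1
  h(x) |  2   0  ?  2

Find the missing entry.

On equispaced nodes a degree-2 polynomial has vanishing third forward difference, so
  - h(-2) + 3·h(-1) - 3·h(0) + h(1) = 0.
Substituting the known values and solving for h(0):
  -3·h(0) = 0
  h(0) = 0.

0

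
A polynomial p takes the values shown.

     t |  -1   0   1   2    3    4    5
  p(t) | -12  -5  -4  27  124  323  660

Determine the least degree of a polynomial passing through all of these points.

3

Forward differences of the values at t = -1, 0, 1, 2, 3, 4, 5:
  p  : -12  -5  -4  27  124  323  660
  Δ  : 7  1  31  97  199  337
  Δ^2: -6  30  66  102  138
  Δ^3: 36  36  36  36
  Δ^4: 0  0  0
  Δ^5: 0  0
  Δ^6: 0
The third differences are constant (36) and nonzero, while all higher differences vanish, so the minimal degree is 3.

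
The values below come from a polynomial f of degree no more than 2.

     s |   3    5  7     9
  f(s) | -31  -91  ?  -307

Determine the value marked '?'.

-183

The 3 known points determine the degree-2 polynomial uniquely.
Write f(s) = as^2 + bs + c. Substituting each data point gives a linear system:
  9a + 3b + c = -31
  25a + 5b + c = -91
  81a + 9b + c = -307
Solving the system yields a = -4, b = 2, c = -1.
So f(s) = -4s² + 2s - 1.
Then f(7) = -183.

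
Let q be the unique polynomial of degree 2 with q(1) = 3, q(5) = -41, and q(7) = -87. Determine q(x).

q(x) = -2x^2 + x + 4

Write q(x) = ax^2 + bx + c. Substituting each data point gives a linear system:
  a + b + c = 3
  25a + 5b + c = -41
  49a + 7b + c = -87
Solving the system yields a = -2, b = 1, c = 4.
So q(x) = -2x^2 + x + 4.
Check: q(7) = -87. ✓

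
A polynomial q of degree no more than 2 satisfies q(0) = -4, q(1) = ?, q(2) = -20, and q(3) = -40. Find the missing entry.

On equispaced nodes a degree-2 polynomial has vanishing third forward difference, so
  - q(0) + 3·q(1) - 3·q(2) + q(3) = 0.
Substituting the known values and solving for q(1):
  3·q(1) = -24
  q(1) = -8.

-8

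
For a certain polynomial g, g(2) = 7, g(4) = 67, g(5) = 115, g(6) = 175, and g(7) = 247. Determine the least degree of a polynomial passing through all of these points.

Divided differences on the nodes 2, 4, 5, 6, 7:
  order 0: 7  67  115  175  247
  order 1: 30  48  60  72
  order 2: 6  6  6
  order 3: 0  0
  order 4: 0
The order-2 divided differences are all 6 (nonzero) and every higher order vanishes, so the data lies on a polynomial of degree exactly 2.

2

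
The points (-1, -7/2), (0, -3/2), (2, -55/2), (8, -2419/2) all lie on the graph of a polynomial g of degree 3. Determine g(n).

g(n) = -2n^3 - 3n^2 + n - 3/2

Using the Lagrange interpolation formula with nodes -1, 0, 2, 8:
  L_0(n) = n(n - 2)(n - 8) / -27
  L_1(n) = (n + 1)(n - 2)(n - 8) / 16
  L_2(n) = (n + 1)n(n - 8) / -36
  L_3(n) = (n + 1)n(n - 2) / 432
Then g(n) = -7/2·L_0(n) - 3/2·L_1(n) - 55/2·L_2(n) - 2419/2·L_3(n).
Expanding and collecting terms gives g(n) = -2n^3 - 3n^2 + n - 3/2.
Check: g(8) = -2419/2. ✓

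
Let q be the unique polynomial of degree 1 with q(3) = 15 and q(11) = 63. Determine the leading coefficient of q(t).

Write q(t) = at + b. Substituting each data point gives a linear system:
  3a + b = 15
  11a + b = 63
Solving the system yields a = 6, b = -3.
So q(t) = 6t - 3.
The leading coefficient is 6.

6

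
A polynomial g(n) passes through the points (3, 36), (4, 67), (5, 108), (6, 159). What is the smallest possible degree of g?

2

Forward differences of the values at n = 3, 4, 5, 6:
  g  : 36  67  108  159
  Δ  : 31  41  51
  Δ^2: 10  10
  Δ^3: 0
The second differences are constant (10) and nonzero, while all higher differences vanish, so the minimal degree is 2.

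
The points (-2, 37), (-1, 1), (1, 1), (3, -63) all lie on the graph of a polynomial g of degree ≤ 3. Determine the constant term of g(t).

Write g(t) = at^3 + bt^2 + ct + d. Substituting each data point gives a linear system:
  -8a + 4b - 2c + d = 37
  -a + b - c + d = 1
  a + b + c + d = 1
  27a + 9b + 3c + d = -63
Solving the system yields a = -4, b = 4, c = 4, d = -3.
So g(t) = -4t^3 + 4t^2 + 4t - 3.
The constant term is -3.

-3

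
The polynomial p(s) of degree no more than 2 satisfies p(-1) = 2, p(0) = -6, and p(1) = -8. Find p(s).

Write p(s) = as^2 + bs + c. Substituting each data point gives a linear system:
  a - b + c = 2
  c = -6
  a + b + c = -8
Solving the system yields a = 3, b = -5, c = -6.
So p(s) = 3s^2 - 5s - 6.
Check: p(0) = -6. ✓

p(s) = 3s^2 - 5s - 6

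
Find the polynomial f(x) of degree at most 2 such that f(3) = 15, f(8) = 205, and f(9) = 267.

Using the Lagrange interpolation formula with nodes 3, 8, 9:
  L_0(x) = (x - 8)(x - 9) / 30
  L_1(x) = (x - 3)(x - 9) / -5
  L_2(x) = (x - 3)(x - 8) / 6
Then f(x) = 15·L_0(x) + 205·L_1(x) + 267·L_2(x).
Expanding and collecting terms gives f(x) = 4x^2 - 6x - 3.
Check: f(3) = 15. ✓

f(x) = 4x^2 - 6x - 3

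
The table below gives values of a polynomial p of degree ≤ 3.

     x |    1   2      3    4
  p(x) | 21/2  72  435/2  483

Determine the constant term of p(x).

-3

Write p(x) = ax^3 + bx^2 + cx + d. Substituting each data point gives a linear system:
  a + b + c + d = 21/2
  8a + 4b + 2c + d = 72
  27a + 9b + 3c + d = 435/2
  64a + 16b + 4c + d = 483
Solving the system yields a = 6, b = 6, c = 3/2, d = -3.
So p(x) = 6x^3 + 6x^2 + (3/2)x - 3.
The constant term is -3.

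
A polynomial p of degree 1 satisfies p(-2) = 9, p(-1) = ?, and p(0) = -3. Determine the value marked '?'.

The 2 known points determine the degree-1 polynomial uniquely.
Write p(t) = at + b. Substituting each data point gives a linear system:
  -2a + b = 9
  b = -3
Solving the system yields a = -6, b = -3.
So p(t) = -6t - 3.
Then p(-1) = 3.

3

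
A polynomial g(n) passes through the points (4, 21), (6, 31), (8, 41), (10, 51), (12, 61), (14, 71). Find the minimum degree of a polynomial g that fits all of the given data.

1

Forward differences of the values at n = 4, 6, 8, 10, 12, 14:
  g  : 21  31  41  51  61  71
  Δ  : 10  10  10  10  10
  Δ^2: 0  0  0  0
  Δ^3: 0  0  0
  Δ^4: 0  0
  Δ^5: 0
The first differences are constant (10) and nonzero, while all higher differences vanish, so the minimal degree is 1.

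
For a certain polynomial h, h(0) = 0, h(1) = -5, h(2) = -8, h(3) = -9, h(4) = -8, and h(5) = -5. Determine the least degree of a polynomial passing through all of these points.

Forward differences of the values at t = 0, 1, 2, 3, 4, 5:
  h  : 0  -5  -8  -9  -8  -5
  Δ  : -5  -3  -1  1  3
  Δ^2: 2  2  2  2
  Δ^3: 0  0  0
  Δ^4: 0  0
  Δ^5: 0
The second differences are constant (2) and nonzero, while all higher differences vanish, so the minimal degree is 2.

2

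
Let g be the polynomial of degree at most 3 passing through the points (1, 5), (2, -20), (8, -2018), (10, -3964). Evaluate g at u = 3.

-93

Write g(u) = au^3 + bu^2 + cu + d. Substituting each data point gives a linear system:
  a + b + c + d = 5
  8a + 4b + 2c + d = -20
  512a + 64b + 8c + d = -2018
  1000a + 100b + 10c + d = -3964
Solving the system yields a = -4, b = 0, c = 3, d = 6.
So g(u) = -4u³ + 3u + 6.
Then g(3) = -93.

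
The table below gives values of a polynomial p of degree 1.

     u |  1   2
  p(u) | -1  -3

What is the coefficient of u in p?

Write p(u) = au + b. Substituting each data point gives a linear system:
  a + b = -1
  2a + b = -3
Solving the system yields a = -2, b = 1.
So p(u) = -2u + 1.
The leading coefficient is -2.

-2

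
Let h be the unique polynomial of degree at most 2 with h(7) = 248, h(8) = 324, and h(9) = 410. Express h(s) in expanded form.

h(s) = 5s^2 + s - 4

Using the Lagrange interpolation formula with nodes 7, 8, 9:
  L_0(s) = (s - 8)(s - 9) / 2
  L_1(s) = (s - 7)(s - 9) / -1
  L_2(s) = (s - 7)(s - 8) / 2
Then h(s) = 248·L_0(s) + 324·L_1(s) + 410·L_2(s).
Expanding and collecting terms gives h(s) = 5s^2 + s - 4.
Check: h(7) = 248. ✓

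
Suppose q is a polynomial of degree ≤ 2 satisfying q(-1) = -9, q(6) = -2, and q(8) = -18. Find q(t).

q(t) = -t^2 + 6t - 2

Write q(t) = at^2 + bt + c. Substituting each data point gives a linear system:
  a - b + c = -9
  36a + 6b + c = -2
  64a + 8b + c = -18
Solving the system yields a = -1, b = 6, c = -2.
So q(t) = -t² + 6t - 2.
Check: q(6) = -2. ✓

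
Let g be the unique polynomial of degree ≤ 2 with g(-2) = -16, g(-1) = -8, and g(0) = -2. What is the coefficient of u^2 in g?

-1

Write g(u) = au^2 + bu + c. Substituting each data point gives a linear system:
  4a - 2b + c = -16
  a - b + c = -8
  c = -2
Solving the system yields a = -1, b = 5, c = -2.
So g(u) = -u^2 + 5u - 2.
The leading coefficient is -1.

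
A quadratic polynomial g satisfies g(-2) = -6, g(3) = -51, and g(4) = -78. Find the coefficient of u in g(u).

Write g(u) = au^2 + bu + c. Substituting each data point gives a linear system:
  4a - 2b + c = -6
  9a + 3b + c = -51
  16a + 4b + c = -78
Solving the system yields a = -3, b = -6, c = -6.
So g(u) = -3u^2 - 6u - 6.
The coefficient of u is -6.

-6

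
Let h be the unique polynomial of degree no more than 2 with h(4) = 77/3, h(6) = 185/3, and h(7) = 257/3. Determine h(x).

Using the Lagrange interpolation formula with nodes 4, 6, 7:
  L_0(x) = (x - 6)(x - 7) / 6
  L_1(x) = (x - 4)(x - 7) / -2
  L_2(x) = (x - 4)(x - 6) / 3
Then h(x) = 77/3·L_0(x) + 185/3·L_1(x) + 257/3·L_2(x).
Expanding and collecting terms gives h(x) = 2x^2 - 2x + 5/3.
Check: h(4) = 77/3. ✓

h(x) = 2x^2 - 2x + 5/3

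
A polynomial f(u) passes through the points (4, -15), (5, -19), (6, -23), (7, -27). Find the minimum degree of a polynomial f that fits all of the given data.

1

Forward differences of the values at u = 4, 5, 6, 7:
  f  : -15  -19  -23  -27
  Δ  : -4  -4  -4
  Δ^2: 0  0
  Δ^3: 0
The first differences are constant (-4) and nonzero, while all higher differences vanish, so the minimal degree is 1.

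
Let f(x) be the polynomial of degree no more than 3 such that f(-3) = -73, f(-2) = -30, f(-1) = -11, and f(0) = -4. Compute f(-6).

-466

Using the Lagrange interpolation formula with nodes -3, -2, -1, 0:
  L_0(x) = (x + 2)(x + 1)x / -6
  L_1(x) = (x + 3)(x + 1)x / 2
  L_2(x) = (x + 3)(x + 2)x / -2
  L_3(x) = (x + 3)(x + 2)(x + 1) / 6
Then f(x) = -73·L_0(x) - 30·L_1(x) - 11·L_2(x) - 4·L_3(x).
Expanding and collecting terms gives f(x) = 2x³ + 5x - 4.
Evaluating at x = -6: f(-6) = -466.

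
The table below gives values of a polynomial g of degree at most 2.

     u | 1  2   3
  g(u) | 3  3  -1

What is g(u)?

g(u) = -2u^2 + 6u - 1

Using the Lagrange interpolation formula with nodes 1, 2, 3:
  L_0(u) = (u - 2)(u - 3) / 2
  L_1(u) = (u - 1)(u - 3) / -1
  L_2(u) = (u - 1)(u - 2) / 2
Then g(u) = 3·L_0(u) + 3·L_1(u) - 1·L_2(u).
Expanding and collecting terms gives g(u) = -2u^2 + 6u - 1.
Check: g(2) = 3. ✓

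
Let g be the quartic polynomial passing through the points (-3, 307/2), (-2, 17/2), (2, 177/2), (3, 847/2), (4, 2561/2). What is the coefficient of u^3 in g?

Write g(u) = au^4 + bu^3 + cu^2 + du + e. Substituting each data point gives a linear system:
  81a - 27b + 9c - 3d + e = 307/2
  16a - 8b + 4c - 2d + e = 17/2
  16a + 8b + 4c + 2d + e = 177/2
  81a + 27b + 9c + 3d + e = 847/2
  256a + 64b + 16c + 4d + e = 2561/2
Solving the system yields a = 4, b = 5, c = -4, d = 0, e = 1/2.
So g(u) = 4u⁴ + 5u³ - 4u² + 1/2.
The coefficient of u^3 is 5.

5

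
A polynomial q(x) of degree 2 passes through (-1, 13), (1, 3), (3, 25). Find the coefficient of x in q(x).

-5

Write q(x) = ax^2 + bx + c. Substituting each data point gives a linear system:
  a - b + c = 13
  a + b + c = 3
  9a + 3b + c = 25
Solving the system yields a = 4, b = -5, c = 4.
So q(x) = 4x^2 - 5x + 4.
The coefficient of x is -5.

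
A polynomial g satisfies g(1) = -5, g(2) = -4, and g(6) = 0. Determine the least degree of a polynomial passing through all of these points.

Divided differences on the nodes 1, 2, 6:
  order 0: -5  -4  0
  order 1: 1  1
  order 2: 0
The order-1 divided differences are all 1 (nonzero) and every higher order vanishes, so the data lies on a polynomial of degree exactly 1.

1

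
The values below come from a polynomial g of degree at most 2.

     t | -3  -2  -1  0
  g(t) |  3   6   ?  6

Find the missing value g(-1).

The 3 known points determine the degree-2 polynomial uniquely.
Write g(t) = at^2 + bt + c. Substituting each data point gives a linear system:
  9a - 3b + c = 3
  4a - 2b + c = 6
  c = 6
Solving the system yields a = -1, b = -2, c = 6.
So g(t) = -t² - 2t + 6.
Then g(-1) = 7.

7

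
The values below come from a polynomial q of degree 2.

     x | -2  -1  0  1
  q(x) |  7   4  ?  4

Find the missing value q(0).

3

The 3 known points determine the degree-2 polynomial uniquely.
Write q(x) = ax^2 + bx + c. Substituting each data point gives a linear system:
  4a - 2b + c = 7
  a - b + c = 4
  a + b + c = 4
Solving the system yields a = 1, b = 0, c = 3.
So q(x) = x^2 + 3.
Then q(0) = 3.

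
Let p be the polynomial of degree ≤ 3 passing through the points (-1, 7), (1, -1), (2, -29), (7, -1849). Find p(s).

Write p(s) = as^3 + bs^2 + cs + d. Substituting each data point gives a linear system:
  -a + b - c + d = 7
  a + b + c + d = -1
  8a + 4b + 2c + d = -29
  343a + 49b + 7c + d = -1849
Solving the system yields a = -6, b = 4, c = 2, d = -1.
So p(s) = -6s^3 + 4s^2 + 2s - 1.
Check: p(1) = -1. ✓

p(s) = -6s^3 + 4s^2 + 2s - 1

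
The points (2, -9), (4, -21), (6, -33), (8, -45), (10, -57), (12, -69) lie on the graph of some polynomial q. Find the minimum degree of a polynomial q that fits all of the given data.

Forward differences of the values at x = 2, 4, 6, 8, 10, 12:
  q  : -9  -21  -33  -45  -57  -69
  Δ  : -12  -12  -12  -12  -12
  Δ^2: 0  0  0  0
  Δ^3: 0  0  0
  Δ^4: 0  0
  Δ^5: 0
The first differences are constant (-12) and nonzero, while all higher differences vanish, so the minimal degree is 1.

1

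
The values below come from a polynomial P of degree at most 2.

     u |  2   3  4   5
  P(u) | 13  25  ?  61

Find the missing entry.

On equispaced nodes a degree-2 polynomial has vanishing third forward difference, so
  - P(2) + 3·P(3) - 3·P(4) + P(5) = 0.
Substituting the known values and solving for P(4):
  -3·P(4) = -123
  P(4) = 41.

41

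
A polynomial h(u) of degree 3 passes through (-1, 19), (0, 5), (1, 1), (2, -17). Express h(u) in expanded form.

Using the Lagrange interpolation formula with nodes -1, 0, 1, 2:
  L_0(u) = u(u - 1)(u - 2) / -6
  L_1(u) = (u + 1)(u - 1)(u - 2) / 2
  L_2(u) = (u + 1)u(u - 2) / -2
  L_3(u) = (u + 1)u(u - 1) / 6
Then h(u) = 19·L_0(u) + 5·L_1(u) + 1·L_2(u) - 17·L_3(u).
Expanding and collecting terms gives h(u) = -4u^3 + 5u^2 - 5u + 5.
Check: h(-1) = 19. ✓

h(u) = -4u^3 + 5u^2 - 5u + 5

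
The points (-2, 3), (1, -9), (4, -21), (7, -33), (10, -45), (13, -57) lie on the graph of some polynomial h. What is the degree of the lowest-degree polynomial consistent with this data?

1

Forward differences of the values at t = -2, 1, 4, 7, 10, 13:
  h  : 3  -9  -21  -33  -45  -57
  Δ  : -12  -12  -12  -12  -12
  Δ^2: 0  0  0  0
  Δ^3: 0  0  0
  Δ^4: 0  0
  Δ^5: 0
The first differences are constant (-12) and nonzero, while all higher differences vanish, so the minimal degree is 1.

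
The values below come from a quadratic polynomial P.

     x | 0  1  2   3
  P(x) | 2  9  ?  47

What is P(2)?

24

On equispaced nodes a degree-2 polynomial has vanishing third forward difference, so
  - P(0) + 3·P(1) - 3·P(2) + P(3) = 0.
Substituting the known values and solving for P(2):
  -3·P(2) = -72
  P(2) = 24.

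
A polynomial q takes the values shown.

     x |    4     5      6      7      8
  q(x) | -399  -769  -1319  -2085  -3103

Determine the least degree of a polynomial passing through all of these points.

Forward differences of the values at x = 4, 5, 6, 7, 8:
  q  : -399  -769  -1319  -2085  -3103
  Δ  : -370  -550  -766  -1018
  Δ^2: -180  -216  -252
  Δ^3: -36  -36
  Δ^4: 0
The third differences are constant (-36) and nonzero, while all higher differences vanish, so the minimal degree is 3.

3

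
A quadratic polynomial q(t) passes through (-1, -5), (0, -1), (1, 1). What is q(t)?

Using the Lagrange interpolation formula with nodes -1, 0, 1:
  L_0(t) = t(t - 1) / 2
  L_1(t) = (t + 1)(t - 1) / -1
  L_2(t) = (t + 1)t / 2
Then q(t) = -5·L_0(t) - 1·L_1(t) + 1·L_2(t).
Expanding and collecting terms gives q(t) = -t² + 3t - 1.
Check: q(1) = 1. ✓

q(t) = -t^2 + 3t - 1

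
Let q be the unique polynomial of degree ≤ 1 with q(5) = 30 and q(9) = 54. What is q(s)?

q(s) = 6s

Write q(s) = as + b. Substituting each data point gives a linear system:
  5a + b = 30
  9a + b = 54
Solving the system yields a = 6, b = 0.
So q(s) = 6s.
Check: q(9) = 54. ✓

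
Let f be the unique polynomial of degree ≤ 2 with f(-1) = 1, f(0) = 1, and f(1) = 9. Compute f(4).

81

Forward differences of the values at x = -1, 0, 1:
  f  : 1  1  9
  Δ  : 0  8
  Δ^2: 8
The second differences are constant, confirming degree 2.
Interpolating (Newton forward form) and evaluating at x = 4 gives f(4) = 81.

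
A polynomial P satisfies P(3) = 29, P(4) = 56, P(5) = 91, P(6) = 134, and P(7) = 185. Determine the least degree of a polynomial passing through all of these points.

2

Forward differences of the values at u = 3, 4, 5, 6, 7:
  P  : 29  56  91  134  185
  Δ  : 27  35  43  51
  Δ^2: 8  8  8
  Δ^3: 0  0
  Δ^4: 0
The second differences are constant (8) and nonzero, while all higher differences vanish, so the minimal degree is 2.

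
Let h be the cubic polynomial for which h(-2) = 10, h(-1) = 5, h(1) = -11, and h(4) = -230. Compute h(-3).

29

Write h(s) = as^3 + bs^2 + cs + d. Substituting each data point gives a linear system:
  -8a + 4b - 2c + d = 10
  -a + b - c + d = 5
  a + b + c + d = -11
  64a + 16b + 4c + d = -230
Solving the system yields a = -2, b = -5, c = -6, d = 2.
So h(s) = -2s^3 - 5s^2 - 6s + 2.
Then h(-3) = 29.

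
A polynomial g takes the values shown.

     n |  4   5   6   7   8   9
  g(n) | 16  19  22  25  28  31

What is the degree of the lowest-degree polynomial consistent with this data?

1

Forward differences of the values at n = 4, 5, 6, 7, 8, 9:
  g  : 16  19  22  25  28  31
  Δ  : 3  3  3  3  3
  Δ^2: 0  0  0  0
  Δ^3: 0  0  0
  Δ^4: 0  0
  Δ^5: 0
The first differences are constant (3) and nonzero, while all higher differences vanish, so the minimal degree is 1.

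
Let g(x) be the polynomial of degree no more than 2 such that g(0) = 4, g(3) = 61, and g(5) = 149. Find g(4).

Write g(x) = ax^2 + bx + c. Substituting each data point gives a linear system:
  c = 4
  9a + 3b + c = 61
  25a + 5b + c = 149
Solving the system yields a = 5, b = 4, c = 4.
So g(x) = 5x² + 4x + 4.
Then g(4) = 100.

100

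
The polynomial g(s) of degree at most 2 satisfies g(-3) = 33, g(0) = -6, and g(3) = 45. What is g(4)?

Forward differences of the values at s = -3, 0, 3:
  g  : 33  -6  45
  Δ  : -39  51
  Δ^2: 90
The second differences are constant, confirming degree 2.
Interpolating (Newton forward form) and evaluating at s = 4 gives g(4) = 82.

82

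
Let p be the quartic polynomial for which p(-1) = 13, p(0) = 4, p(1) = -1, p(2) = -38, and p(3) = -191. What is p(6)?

-2906

Using the Lagrange interpolation formula with nodes -1, 0, 1, 2, 3:
  L_0(n) = n(n - 1)(n - 2)(n - 3) / 24
  L_1(n) = (n + 1)(n - 1)(n - 2)(n - 3) / -6
  L_2(n) = (n + 1)n(n - 2)(n - 3) / 4
  L_3(n) = (n + 1)n(n - 1)(n - 3) / -6
  L_4(n) = (n + 1)n(n - 1)(n - 2) / 24
Then p(n) = 13·L_0(n) + 4·L_1(n) - 1·L_2(n) - 38·L_3(n) - 191·L_4(n).
Expanding and collecting terms gives p(n) = -2n⁴ - 2n³ + 4n² - 5n + 4.
Evaluating at n = 6: p(6) = -2906.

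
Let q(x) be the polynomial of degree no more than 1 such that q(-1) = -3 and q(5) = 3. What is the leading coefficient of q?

1

Write q(x) = ax + b. Substituting each data point gives a linear system:
  -a + b = -3
  5a + b = 3
Solving the system yields a = 1, b = -2.
So q(x) = x - 2.
The leading coefficient is 1.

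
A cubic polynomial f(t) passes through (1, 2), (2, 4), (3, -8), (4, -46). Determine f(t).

Using the Lagrange interpolation formula with nodes 1, 2, 3, 4:
  L_0(t) = (t - 2)(t - 3)(t - 4) / -6
  L_1(t) = (t - 1)(t - 3)(t - 4) / 2
  L_2(t) = (t - 1)(t - 2)(t - 4) / -2
  L_3(t) = (t - 1)(t - 2)(t - 3) / 6
Then f(t) = 2·L_0(t) + 4·L_1(t) - 8·L_2(t) - 46·L_3(t).
Expanding and collecting terms gives f(t) = -2t^3 + 5t^2 + t - 2.
Check: f(3) = -8. ✓

f(t) = -2t^3 + 5t^2 + t - 2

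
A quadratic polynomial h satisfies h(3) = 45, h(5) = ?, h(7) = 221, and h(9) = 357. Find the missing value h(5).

117

The 3 known points determine the degree-2 polynomial uniquely.
Write h(t) = at^2 + bt + c. Substituting each data point gives a linear system:
  9a + 3b + c = 45
  49a + 7b + c = 221
  81a + 9b + c = 357
Solving the system yields a = 4, b = 4, c = -3.
So h(t) = 4t^2 + 4t - 3.
Then h(5) = 117.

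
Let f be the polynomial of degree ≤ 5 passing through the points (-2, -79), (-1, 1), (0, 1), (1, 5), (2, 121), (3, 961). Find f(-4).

-3575

Forward differences of the values at s = -2, -1, 0, 1, 2, 3:
  f  : -79  1  1  5  121  961
  Δ  : 80  0  4  116  840
  Δ^2: -80  4  112  724
  Δ^3: 84  108  612
  Δ^4: 24  504
  Δ^5: 480
The fifth differences are constant, confirming degree 5.
Interpolating (Newton forward form) and evaluating at s = -4 gives f(-4) = -3575.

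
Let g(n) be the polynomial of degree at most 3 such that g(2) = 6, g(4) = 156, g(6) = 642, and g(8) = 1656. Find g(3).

51

Forward differences of the values at n = 2, 4, 6, 8:
  g  : 6  156  642  1656
  Δ  : 150  486  1014
  Δ^2: 336  528
  Δ^3: 192
The third differences are constant, confirming degree 3.
Interpolating (Newton forward form) and evaluating at n = 3 gives g(3) = 51.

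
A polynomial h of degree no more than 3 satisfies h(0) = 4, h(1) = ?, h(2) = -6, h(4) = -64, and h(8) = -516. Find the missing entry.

2

The 4 known points determine the degree-3 polynomial uniquely.
Write h(s) = as^3 + bs^2 + cs + d. Substituting each data point gives a linear system:
  d = 4
  8a + 4b + 2c + d = -6
  64a + 16b + 4c + d = -64
  512a + 64b + 8c + d = -516
Solving the system yields a = -1, b = 0, c = -1, d = 4.
So h(s) = -s³ - s + 4.
Then h(1) = 2.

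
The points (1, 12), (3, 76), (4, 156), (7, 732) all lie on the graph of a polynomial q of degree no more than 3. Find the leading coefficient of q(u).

Write q(u) = au^3 + bu^2 + cu + d. Substituting each data point gives a linear system:
  a + b + c + d = 12
  27a + 9b + 3c + d = 76
  64a + 16b + 4c + d = 156
  343a + 49b + 7c + d = 732
Solving the system yields a = 2, b = 0, c = 6, d = 4.
So q(u) = 2u^3 + 6u + 4.
The leading coefficient is 2.

2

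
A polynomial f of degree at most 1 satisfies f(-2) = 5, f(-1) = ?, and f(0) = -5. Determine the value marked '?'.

On equispaced nodes a degree-1 polynomial has vanishing second forward difference, so
  f(-2) - 2·f(-1) + f(0) = 0.
Substituting the known values and solving for f(-1):
  -2·f(-1) = 0
  f(-1) = 0.

0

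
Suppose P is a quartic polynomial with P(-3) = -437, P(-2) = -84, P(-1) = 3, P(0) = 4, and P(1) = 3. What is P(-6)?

Using the Lagrange interpolation formula with nodes -3, -2, -1, 0, 1:
  L_0(u) = (u + 2)(u + 1)u(u - 1) / 24
  L_1(u) = (u + 3)(u + 1)u(u - 1) / -6
  L_2(u) = (u + 3)(u + 2)u(u - 1) / 4
  L_3(u) = (u + 3)(u + 2)(u + 1)(u - 1) / -6
  L_4(u) = (u + 3)(u + 2)(u + 1)u / 24
Then P(u) = -437·L_0(u) - 84·L_1(u) + 3·L_2(u) + 4·L_3(u) + 3·L_4(u).
Expanding and collecting terms gives P(u) = -4u⁴ + 6u³ + 3u² - 6u + 4.
Evaluating at u = -6: P(-6) = -6332.

-6332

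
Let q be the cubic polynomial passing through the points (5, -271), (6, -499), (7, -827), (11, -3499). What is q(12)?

-4597

Using the Lagrange interpolation formula with nodes 5, 6, 7, 11:
  L_0(t) = (t - 6)(t - 7)(t - 11) / -12
  L_1(t) = (t - 5)(t - 7)(t - 11) / 5
  L_2(t) = (t - 5)(t - 6)(t - 11) / -8
  L_3(t) = (t - 5)(t - 6)(t - 7) / 120
Then q(t) = -271·L_0(t) - 499·L_1(t) - 827·L_2(t) - 3499·L_3(t).
Expanding and collecting terms gives q(t) = -3t^3 + 4t^2 + t - 1.
Evaluating at t = 12: q(12) = -4597.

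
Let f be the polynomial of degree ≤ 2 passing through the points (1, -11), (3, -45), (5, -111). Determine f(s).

Write f(s) = as^2 + bs + c. Substituting each data point gives a linear system:
  a + b + c = -11
  9a + 3b + c = -45
  25a + 5b + c = -111
Solving the system yields a = -4, b = -1, c = -6.
So f(s) = -4s^2 - s - 6.
Check: f(3) = -45. ✓

f(s) = -4s^2 - s - 6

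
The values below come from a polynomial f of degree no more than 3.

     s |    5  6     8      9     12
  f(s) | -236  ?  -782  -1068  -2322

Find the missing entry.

The 4 known points determine the degree-3 polynomial uniquely.
Write f(s) = as^3 + bs^2 + cs + d. Substituting each data point gives a linear system:
  125a + 25b + 5c + d = -236
  512a + 64b + 8c + d = -782
  729a + 81b + 9c + d = -1068
  1728a + 144b + 12c + d = -2322
Solving the system yields a = -1, b = -4, c = -1, d = -6.
So f(s) = -s^3 - 4s^2 - s - 6.
Then f(6) = -372.

-372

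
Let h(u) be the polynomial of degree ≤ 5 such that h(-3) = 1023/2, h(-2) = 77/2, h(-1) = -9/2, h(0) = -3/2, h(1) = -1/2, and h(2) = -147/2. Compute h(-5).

16247/2

Forward differences of the values at u = -3, -2, -1, 0, 1, 2:
  h  : 1023/2  77/2  -9/2  -3/2  -1/2  -147/2
  Δ  : -473  -43  3  1  -73
  Δ^2: 430  46  -2  -74
  Δ^3: -384  -48  -72
  Δ^4: 336  -24
  Δ^5: -360
The fifth differences are constant, confirming degree 5.
Interpolating (Newton forward form) and evaluating at u = -5 gives h(-5) = 16247/2.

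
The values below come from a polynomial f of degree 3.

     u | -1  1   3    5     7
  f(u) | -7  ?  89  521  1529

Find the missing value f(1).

-7

On equispaced nodes a degree-3 polynomial has vanishing fourth forward difference, so
  f(-1) - 4·f(1) + 6·f(3) - 4·f(5) + f(7) = 0.
Substituting the known values and solving for f(1):
  -4·f(1) = 28
  f(1) = -7.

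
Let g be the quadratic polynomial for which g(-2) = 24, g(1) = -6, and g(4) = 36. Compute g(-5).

Using the Lagrange interpolation formula with nodes -2, 1, 4:
  L_0(u) = (u - 1)(u - 4) / 18
  L_1(u) = (u + 2)(u - 4) / -9
  L_2(u) = (u + 2)(u - 1) / 18
Then g(u) = 24·L_0(u) - 6·L_1(u) + 36·L_2(u).
Expanding and collecting terms gives g(u) = 4u^2 - 6u - 4.
Evaluating at u = -5: g(-5) = 126.

126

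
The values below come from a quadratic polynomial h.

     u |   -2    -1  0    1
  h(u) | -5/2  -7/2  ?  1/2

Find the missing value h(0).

-5/2

The 3 known points determine the degree-2 polynomial uniquely.
Write h(u) = au^2 + bu + c. Substituting each data point gives a linear system:
  4a - 2b + c = -5/2
  a - b + c = -7/2
  a + b + c = 1/2
Solving the system yields a = 1, b = 2, c = -5/2.
So h(u) = u^2 + 2u - 5/2.
Then h(0) = -5/2.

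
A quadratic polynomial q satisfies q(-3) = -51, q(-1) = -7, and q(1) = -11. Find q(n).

Using the Lagrange interpolation formula with nodes -3, -1, 1:
  L_0(n) = (n + 1)(n - 1) / 8
  L_1(n) = (n + 3)(n - 1) / -4
  L_2(n) = (n + 3)(n + 1) / 8
Then q(n) = -51·L_0(n) - 7·L_1(n) - 11·L_2(n).
Expanding and collecting terms gives q(n) = -6n² - 2n - 3.
Check: q(1) = -11. ✓

q(n) = -6n^2 - 2n - 3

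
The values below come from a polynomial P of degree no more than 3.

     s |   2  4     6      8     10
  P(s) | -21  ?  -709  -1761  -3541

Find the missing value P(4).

-193

The 4 known points determine the degree-3 polynomial uniquely.
Write P(s) = as^3 + bs^2 + cs + d. Substituting each data point gives a linear system:
  8a + 4b + 2c + d = -21
  216a + 36b + 6c + d = -709
  512a + 64b + 8c + d = -1761
  1000a + 100b + 10c + d = -3541
Solving the system yields a = -4, b = 5, c = -4, d = -1.
So P(s) = -4s^3 + 5s^2 - 4s - 1.
Then P(4) = -193.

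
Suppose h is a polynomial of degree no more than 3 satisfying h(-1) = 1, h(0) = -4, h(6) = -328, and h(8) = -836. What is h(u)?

Using the Lagrange interpolation formula with nodes -1, 0, 6, 8:
  L_0(u) = u(u - 6)(u - 8) / -63
  L_1(u) = (u + 1)(u - 6)(u - 8) / 48
  L_2(u) = (u + 1)u(u - 8) / -84
  L_3(u) = (u + 1)u(u - 6) / 144
Then h(u) = 1·L_0(u) - 4·L_1(u) - 328·L_2(u) - 836·L_3(u).
Expanding and collecting terms gives h(u) = -2u^3 + 3u^2 - 4.
Check: h(0) = -4. ✓

h(u) = -2u^3 + 3u^2 - 4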